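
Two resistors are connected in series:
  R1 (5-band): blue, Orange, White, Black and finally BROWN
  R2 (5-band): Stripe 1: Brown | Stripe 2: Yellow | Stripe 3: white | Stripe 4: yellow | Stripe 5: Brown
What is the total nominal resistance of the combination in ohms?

R1: blue, orange, white → 639; black ×1 → 639 Ω.
R2: brown, yellow, white → 149; yellow ×10^4 → 1490000 Ω.
Series: 639 + 1490000 = 1490639 Ω.

1490639 Ω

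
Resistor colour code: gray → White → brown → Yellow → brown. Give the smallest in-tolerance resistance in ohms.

8820900 Ω

Grey → 8 (first significant figure)
White → 9 (second significant figure)
Brown → 1 (third significant figure)
Yellow → ×10^4 multiplier
Brown → ±1% tolerance
891 × 10000 = 8910000 Ω
Smallest = 8910000 × (1 − 1/100) = 8820900 Ω.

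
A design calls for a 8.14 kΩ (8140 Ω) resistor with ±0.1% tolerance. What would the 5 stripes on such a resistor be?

grey, brown, yellow, brown, violet

8140 Ω = 814 × 10^1.
8 → grey
1 → brown
4 → yellow
Multiplier 10^1 → brown.
±0.1% tolerance → violet.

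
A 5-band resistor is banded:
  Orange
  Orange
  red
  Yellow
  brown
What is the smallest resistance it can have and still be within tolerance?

3286800 Ω

Orange → 3 (first significant figure)
Orange → 3 (second significant figure)
Red → 2 (third significant figure)
Yellow → ×10^4 multiplier
Brown → ±1% tolerance
332 × 10000 = 3320000 Ω
Smallest = 3320000 × (1 − 1/100) = 3286800 Ω.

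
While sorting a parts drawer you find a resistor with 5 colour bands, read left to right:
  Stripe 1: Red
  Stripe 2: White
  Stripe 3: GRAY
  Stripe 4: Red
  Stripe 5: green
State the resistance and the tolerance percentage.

29800 Ω ±0.5%

Red → 2 (first significant figure)
White → 9 (second significant figure)
Grey → 8 (third significant figure)
Red → ×10^2 multiplier
Green → ±0.5% tolerance
298 × 100 = 29800 Ω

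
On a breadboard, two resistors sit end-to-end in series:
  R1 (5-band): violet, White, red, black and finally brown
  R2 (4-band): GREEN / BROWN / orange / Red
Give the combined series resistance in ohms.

R1: violet, white, red → 792; black ×1 → 792 Ω.
R2: green, brown → 51; orange ×10^3 → 51000 Ω.
Series: 792 + 51000 = 51792 Ω.

51792 Ω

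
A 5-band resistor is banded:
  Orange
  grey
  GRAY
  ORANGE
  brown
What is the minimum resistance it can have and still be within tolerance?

384120 Ω

Orange → 3 (first significant figure)
Grey → 8 (second significant figure)
Grey → 8 (third significant figure)
Orange → ×10^3 multiplier
Brown → ±1% tolerance
388 × 1000 = 388000 Ω
Minimum = 388000 × (1 − 1/100) = 384120 Ω.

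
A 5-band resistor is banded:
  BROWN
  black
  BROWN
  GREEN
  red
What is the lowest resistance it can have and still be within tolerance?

Brown → 1 (first significant figure)
Black → 0 (second significant figure)
Brown → 1 (third significant figure)
Green → ×10^5 multiplier
Red → ±2% tolerance
101 × 100000 = 10100000 Ω
Lowest = 10100000 × (1 − 2/100) = 9898000 Ω.

9898000 Ω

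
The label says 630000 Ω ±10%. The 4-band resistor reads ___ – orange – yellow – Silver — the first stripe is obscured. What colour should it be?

blue

630000 Ω = 63 × 10^4.
The first band gives digit 6 of the significand, and 6 is blue.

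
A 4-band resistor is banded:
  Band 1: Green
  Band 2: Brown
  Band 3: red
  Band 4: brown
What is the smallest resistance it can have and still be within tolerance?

5049 Ω

Green → 5 (first significant figure)
Brown → 1 (second significant figure)
Red → ×10^2 multiplier
Brown → ±1% tolerance
51 × 100 = 5100 Ω
Smallest = 5100 × (1 − 1/100) = 5049 Ω.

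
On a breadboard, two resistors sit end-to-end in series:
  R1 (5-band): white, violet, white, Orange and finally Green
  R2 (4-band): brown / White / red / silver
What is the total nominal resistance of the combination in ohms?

980900 Ω

R1: white, violet, white → 979; orange ×10^3 → 979000 Ω.
R2: brown, white → 19; red ×10^2 → 1900 Ω.
Series: 979000 + 1900 = 980900 Ω.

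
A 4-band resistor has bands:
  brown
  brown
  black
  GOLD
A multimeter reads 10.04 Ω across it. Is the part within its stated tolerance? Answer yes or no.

Brown → 1 (first significant figure)
Brown → 1 (second significant figure)
Black → ×1 multiplier
Gold → ±5% tolerance
11 × 1 = 11 Ω
Allowed range: 10.45 Ω to 11.55 Ω.
10.04 Ω lies outside that range.

no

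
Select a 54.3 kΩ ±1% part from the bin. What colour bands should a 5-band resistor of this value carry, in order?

54300 Ω = 543 × 10^2.
5 → green
4 → yellow
3 → orange
Multiplier 10^2 → red.
±1% tolerance → brown.

green, yellow, orange, red, brown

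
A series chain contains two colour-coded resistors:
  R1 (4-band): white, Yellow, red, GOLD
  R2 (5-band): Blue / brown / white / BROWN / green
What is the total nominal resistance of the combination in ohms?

R1: white, yellow → 94; red ×10^2 → 9400 Ω.
R2: blue, brown, white → 619; brown ×10 → 6190 Ω.
Series: 9400 + 6190 = 15590 Ω.

15590 Ω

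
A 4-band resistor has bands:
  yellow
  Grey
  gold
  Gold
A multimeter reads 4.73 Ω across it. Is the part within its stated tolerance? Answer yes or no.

Yellow → 4 (first significant figure)
Grey → 8 (second significant figure)
Gold → ×0.1 multiplier
Gold → ±5% tolerance
48 × 0.1 = 4.8 Ω
Allowed range: 4.56 Ω to 5.04 Ω.
4.73 Ω lies inside that range.

yes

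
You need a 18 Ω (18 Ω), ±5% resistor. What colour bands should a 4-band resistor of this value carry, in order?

brown, grey, black, gold

18 Ω = 18 × 10^0.
1 → brown
8 → grey
Multiplier 10^0 → black.
±5% tolerance → gold.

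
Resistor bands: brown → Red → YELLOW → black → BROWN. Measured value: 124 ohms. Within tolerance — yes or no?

yes

Brown → 1 (first significant figure)
Red → 2 (second significant figure)
Yellow → 4 (third significant figure)
Black → ×1 multiplier
Brown → ±1% tolerance
124 × 1 = 124 Ω
Allowed range: 122.76 Ω to 125.24 Ω.
124 ohms lies inside that range.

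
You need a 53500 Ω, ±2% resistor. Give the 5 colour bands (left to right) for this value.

53500 Ω = 535 × 10^2.
5 → green
3 → orange
5 → green
Multiplier 10^2 → red.
±2% tolerance → red.

green, orange, green, red, red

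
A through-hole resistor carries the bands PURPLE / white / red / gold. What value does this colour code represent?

7900 Ω

Violet → 7 (first significant figure)
White → 9 (second significant figure)
Red → ×10^2 multiplier
79 × 100 = 7900 Ω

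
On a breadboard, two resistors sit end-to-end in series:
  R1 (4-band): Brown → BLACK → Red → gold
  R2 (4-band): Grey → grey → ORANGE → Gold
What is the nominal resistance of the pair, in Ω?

R1: brown, black → 10; red ×10^2 → 1000 Ω.
R2: grey, grey → 88; orange ×10^3 → 88000 Ω.
Series: 1000 + 88000 = 89000 Ω.

89000 Ω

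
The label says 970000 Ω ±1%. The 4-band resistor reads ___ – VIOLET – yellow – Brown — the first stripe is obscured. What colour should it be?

white

970000 Ω = 97 × 10^4.
The first band gives digit 9 of the significand, and 9 is white.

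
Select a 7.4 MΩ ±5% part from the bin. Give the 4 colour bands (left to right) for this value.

7400000 Ω = 74 × 10^5.
7 → violet
4 → yellow
Multiplier 10^5 → green.
±5% tolerance → gold.

violet, yellow, green, gold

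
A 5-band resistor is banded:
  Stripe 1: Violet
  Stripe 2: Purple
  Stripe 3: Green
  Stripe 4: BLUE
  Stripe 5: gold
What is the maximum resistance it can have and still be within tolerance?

813750000 Ω

Violet → 7 (first significant figure)
Violet → 7 (second significant figure)
Green → 5 (third significant figure)
Blue → ×10^6 multiplier
Gold → ±5% tolerance
775 × 1000000 = 775000000 Ω
Maximum = 775000000 × (1 + 5/100) = 813750000 Ω.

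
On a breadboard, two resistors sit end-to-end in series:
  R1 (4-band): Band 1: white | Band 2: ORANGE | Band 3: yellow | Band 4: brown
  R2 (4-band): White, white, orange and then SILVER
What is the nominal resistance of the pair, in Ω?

R1: white, orange → 93; yellow ×10^4 → 930000 Ω.
R2: white, white → 99; orange ×10^3 → 99000 Ω.
Series: 930000 + 99000 = 1029000 Ω.

1029000 Ω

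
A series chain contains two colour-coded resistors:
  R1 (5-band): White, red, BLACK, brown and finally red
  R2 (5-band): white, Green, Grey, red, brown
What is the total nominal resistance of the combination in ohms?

R1: white, red, black → 920; brown ×10 → 9200 Ω.
R2: white, green, grey → 958; red ×10^2 → 95800 Ω.
Series: 9200 + 95800 = 105000 Ω.

105000 Ω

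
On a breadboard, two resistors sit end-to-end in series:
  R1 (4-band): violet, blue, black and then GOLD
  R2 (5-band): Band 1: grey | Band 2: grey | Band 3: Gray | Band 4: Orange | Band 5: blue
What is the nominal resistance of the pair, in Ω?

R1: violet, blue → 76; black ×1 → 76 Ω.
R2: grey, grey, grey → 888; orange ×10^3 → 888000 Ω.
Series: 76 + 888000 = 888076 Ω.

888076 Ω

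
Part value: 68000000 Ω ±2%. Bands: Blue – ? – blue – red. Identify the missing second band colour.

grey

68000000 Ω = 68 × 10^6.
The second band gives digit 8 of the significand, and 8 is grey.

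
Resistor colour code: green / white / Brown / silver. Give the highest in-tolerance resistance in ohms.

649 Ω

Green → 5 (first significant figure)
White → 9 (second significant figure)
Brown → ×10 multiplier
Silver → ±10% tolerance
59 × 10 = 590 Ω
Highest = 590 × (1 + 10/100) = 649 Ω.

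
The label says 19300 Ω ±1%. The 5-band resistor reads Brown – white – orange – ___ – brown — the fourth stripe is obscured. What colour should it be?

19300 Ω = 193 × 10^2.
The fourth band is the multiplier, 10^2, which is red.

red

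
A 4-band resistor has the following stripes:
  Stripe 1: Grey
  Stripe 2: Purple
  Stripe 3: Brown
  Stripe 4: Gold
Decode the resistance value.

870 Ω

Grey → 8 (first significant figure)
Violet → 7 (second significant figure)
Brown → ×10 multiplier
87 × 10 = 870 Ω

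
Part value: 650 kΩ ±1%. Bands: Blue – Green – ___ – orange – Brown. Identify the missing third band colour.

650000 Ω = 650 × 10^3.
The third band gives digit 0 of the significand, and 0 is black.

black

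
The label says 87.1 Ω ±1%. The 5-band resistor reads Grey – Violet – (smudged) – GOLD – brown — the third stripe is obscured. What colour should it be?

87.1 Ω = 871 × 10^-1.
The third band gives digit 1 of the significand, and 1 is brown.

brown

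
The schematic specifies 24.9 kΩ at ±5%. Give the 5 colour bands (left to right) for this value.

red, yellow, white, red, gold

24900 Ω = 249 × 10^2.
2 → red
4 → yellow
9 → white
Multiplier 10^2 → red.
±5% tolerance → gold.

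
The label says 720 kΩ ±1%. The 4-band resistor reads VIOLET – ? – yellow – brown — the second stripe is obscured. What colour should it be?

red

720000 Ω = 72 × 10^4.
The second band gives digit 2 of the significand, and 2 is red.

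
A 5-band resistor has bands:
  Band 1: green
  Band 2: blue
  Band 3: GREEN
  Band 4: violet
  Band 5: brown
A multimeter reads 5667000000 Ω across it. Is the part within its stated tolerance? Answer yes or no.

yes

Green → 5 (first significant figure)
Blue → 6 (second significant figure)
Green → 5 (third significant figure)
Violet → ×10^7 multiplier
Brown → ±1% tolerance
565 × 10000000 = 5650000000 Ω
Allowed range: 5593500000 Ω to 5706500000 Ω.
5667000000 Ω lies inside that range.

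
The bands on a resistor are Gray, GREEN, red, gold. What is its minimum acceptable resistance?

8075 Ω

Grey → 8 (first significant figure)
Green → 5 (second significant figure)
Red → ×10^2 multiplier
Gold → ±5% tolerance
85 × 100 = 8500 Ω
Minimum = 8500 × (1 − 5/100) = 8075 Ω.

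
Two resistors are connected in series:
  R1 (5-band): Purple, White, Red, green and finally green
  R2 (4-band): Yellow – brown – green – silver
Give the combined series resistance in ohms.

83300000 Ω

R1: violet, white, red → 792; green ×10^5 → 79200000 Ω.
R2: yellow, brown → 41; green ×10^5 → 4100000 Ω.
Series: 79200000 + 4100000 = 83300000 Ω.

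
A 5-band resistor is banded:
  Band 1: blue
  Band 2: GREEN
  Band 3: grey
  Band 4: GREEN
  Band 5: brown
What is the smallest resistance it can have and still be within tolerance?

65142000 Ω

Blue → 6 (first significant figure)
Green → 5 (second significant figure)
Grey → 8 (third significant figure)
Green → ×10^5 multiplier
Brown → ±1% tolerance
658 × 100000 = 65800000 Ω
Smallest = 65800000 × (1 − 1/100) = 65142000 Ω.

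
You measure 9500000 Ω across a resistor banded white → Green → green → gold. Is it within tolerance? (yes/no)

yes

White → 9 (first significant figure)
Green → 5 (second significant figure)
Green → ×10^5 multiplier
Gold → ±5% tolerance
95 × 100000 = 9500000 Ω
Allowed range: 9025000 Ω to 9975000 Ω.
9500000 Ω lies inside that range.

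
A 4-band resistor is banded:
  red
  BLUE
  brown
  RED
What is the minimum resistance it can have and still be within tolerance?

Red → 2 (first significant figure)
Blue → 6 (second significant figure)
Brown → ×10 multiplier
Red → ±2% tolerance
26 × 10 = 260 Ω
Minimum = 260 × (1 − 2/100) = 254.8 Ω.

254.8 Ω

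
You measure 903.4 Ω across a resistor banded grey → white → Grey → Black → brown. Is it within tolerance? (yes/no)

yes

Grey → 8 (first significant figure)
White → 9 (second significant figure)
Grey → 8 (third significant figure)
Black → ×1 multiplier
Brown → ±1% tolerance
898 × 1 = 898 Ω
Allowed range: 889.02 Ω to 906.98 Ω.
903.4 Ω lies inside that range.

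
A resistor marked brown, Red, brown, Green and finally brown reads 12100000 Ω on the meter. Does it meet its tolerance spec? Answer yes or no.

Brown → 1 (first significant figure)
Red → 2 (second significant figure)
Brown → 1 (third significant figure)
Green → ×10^5 multiplier
Brown → ±1% tolerance
121 × 100000 = 12100000 Ω
Allowed range: 11979000 Ω to 12221000 Ω.
12100000 Ω lies inside that range.

yes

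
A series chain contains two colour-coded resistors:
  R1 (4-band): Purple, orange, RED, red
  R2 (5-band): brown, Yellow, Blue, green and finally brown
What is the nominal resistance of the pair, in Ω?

R1: violet, orange → 73; red ×10^2 → 7300 Ω.
R2: brown, yellow, blue → 146; green ×10^5 → 14600000 Ω.
Series: 7300 + 14600000 = 14607300 Ω.

14607300 Ω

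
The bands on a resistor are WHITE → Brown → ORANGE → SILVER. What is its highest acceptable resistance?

White → 9 (first significant figure)
Brown → 1 (second significant figure)
Orange → ×10^3 multiplier
Silver → ±10% tolerance
91 × 1000 = 91000 Ω
Highest = 91000 × (1 + 10/100) = 100100 Ω.

100100 Ω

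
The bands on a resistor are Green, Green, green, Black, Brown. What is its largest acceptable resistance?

560.55 Ω

Green → 5 (first significant figure)
Green → 5 (second significant figure)
Green → 5 (third significant figure)
Black → ×1 multiplier
Brown → ±1% tolerance
555 × 1 = 555 Ω
Largest = 555 × (1 + 1/100) = 560.55 Ω.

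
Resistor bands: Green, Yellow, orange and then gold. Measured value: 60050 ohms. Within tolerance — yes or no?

no

Green → 5 (first significant figure)
Yellow → 4 (second significant figure)
Orange → ×10^3 multiplier
Gold → ±5% tolerance
54 × 1000 = 54000 Ω
Allowed range: 51300 Ω to 56700 Ω.
60050 ohms lies outside that range.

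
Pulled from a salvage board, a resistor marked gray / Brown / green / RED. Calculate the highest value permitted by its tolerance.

Grey → 8 (first significant figure)
Brown → 1 (second significant figure)
Green → ×10^5 multiplier
Red → ±2% tolerance
81 × 100000 = 8100000 Ω
Highest = 8100000 × (1 + 2/100) = 8262000 Ω.

8262000 Ω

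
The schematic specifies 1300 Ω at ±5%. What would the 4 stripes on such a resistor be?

brown, orange, red, gold

1300 Ω = 13 × 10^2.
1 → brown
3 → orange
Multiplier 10^2 → red.
±5% tolerance → gold.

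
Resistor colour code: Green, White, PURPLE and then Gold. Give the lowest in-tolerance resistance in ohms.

560500000 Ω

Green → 5 (first significant figure)
White → 9 (second significant figure)
Violet → ×10^7 multiplier
Gold → ±5% tolerance
59 × 10000000 = 590000000 Ω
Lowest = 590000000 × (1 − 5/100) = 560500000 Ω.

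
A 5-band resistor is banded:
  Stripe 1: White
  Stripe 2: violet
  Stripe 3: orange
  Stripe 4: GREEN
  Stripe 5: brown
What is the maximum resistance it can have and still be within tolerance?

98273000 Ω

White → 9 (first significant figure)
Violet → 7 (second significant figure)
Orange → 3 (third significant figure)
Green → ×10^5 multiplier
Brown → ±1% tolerance
973 × 100000 = 97300000 Ω
Maximum = 97300000 × (1 + 1/100) = 98273000 Ω.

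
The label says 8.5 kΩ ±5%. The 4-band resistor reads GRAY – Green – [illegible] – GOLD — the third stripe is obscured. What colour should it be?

red

8500 Ω = 85 × 10^2.
The third band is the multiplier, 10^2, which is red.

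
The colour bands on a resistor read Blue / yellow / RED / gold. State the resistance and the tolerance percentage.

Blue → 6 (first significant figure)
Yellow → 4 (second significant figure)
Red → ×10^2 multiplier
Gold → ±5% tolerance
64 × 100 = 6400 Ω

6400 Ω ±5%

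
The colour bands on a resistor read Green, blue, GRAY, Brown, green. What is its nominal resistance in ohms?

5680 Ω

Green → 5 (first significant figure)
Blue → 6 (second significant figure)
Grey → 8 (third significant figure)
Brown → ×10 multiplier
568 × 10 = 5680 Ω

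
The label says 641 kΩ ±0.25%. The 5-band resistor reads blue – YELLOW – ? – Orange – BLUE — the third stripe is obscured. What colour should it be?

641000 Ω = 641 × 10^3.
The third band gives digit 1 of the significand, and 1 is brown.

brown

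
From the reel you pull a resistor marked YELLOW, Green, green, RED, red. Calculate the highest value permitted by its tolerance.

Yellow → 4 (first significant figure)
Green → 5 (second significant figure)
Green → 5 (third significant figure)
Red → ×10^2 multiplier
Red → ±2% tolerance
455 × 100 = 45500 Ω
Highest = 45500 × (1 + 2/100) = 46410 Ω.

46410 Ω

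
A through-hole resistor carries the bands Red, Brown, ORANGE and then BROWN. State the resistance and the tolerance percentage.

Red → 2 (first significant figure)
Brown → 1 (second significant figure)
Orange → ×10^3 multiplier
Brown → ±1% tolerance
21 × 1000 = 21000 Ω

21000 Ω ±1%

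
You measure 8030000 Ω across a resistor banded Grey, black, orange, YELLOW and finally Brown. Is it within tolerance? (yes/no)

yes

Grey → 8 (first significant figure)
Black → 0 (second significant figure)
Orange → 3 (third significant figure)
Yellow → ×10^4 multiplier
Brown → ±1% tolerance
803 × 10000 = 8030000 Ω
Allowed range: 7949700 Ω to 8110300 Ω.
8030000 Ω lies inside that range.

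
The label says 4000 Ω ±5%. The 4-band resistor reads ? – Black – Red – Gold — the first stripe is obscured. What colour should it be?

yellow

4000 Ω = 40 × 10^2.
The first band gives digit 4 of the significand, and 4 is yellow.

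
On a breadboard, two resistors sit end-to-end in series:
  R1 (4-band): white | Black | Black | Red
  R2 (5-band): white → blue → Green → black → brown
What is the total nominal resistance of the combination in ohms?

1055 Ω

R1: white, black → 90; black ×1 → 90 Ω.
R2: white, blue, green → 965; black ×1 → 965 Ω.
Series: 90 + 965 = 1055 Ω.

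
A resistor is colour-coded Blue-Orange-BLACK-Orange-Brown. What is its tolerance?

±1%

The last band, brown, is the tolerance band.
Brown corresponds to ±1%.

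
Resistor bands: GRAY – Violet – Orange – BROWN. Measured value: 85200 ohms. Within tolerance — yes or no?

no

Grey → 8 (first significant figure)
Violet → 7 (second significant figure)
Orange → ×10^3 multiplier
Brown → ±1% tolerance
87 × 1000 = 87000 Ω
Allowed range: 86130 Ω to 87870 Ω.
85200 ohms lies outside that range.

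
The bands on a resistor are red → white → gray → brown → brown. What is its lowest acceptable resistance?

2950.2 Ω

Red → 2 (first significant figure)
White → 9 (second significant figure)
Grey → 8 (third significant figure)
Brown → ×10 multiplier
Brown → ±1% tolerance
298 × 10 = 2980 Ω
Lowest = 2980 × (1 − 1/100) = 2950.2 Ω.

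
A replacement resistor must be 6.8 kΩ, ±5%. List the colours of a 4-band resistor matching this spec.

6800 Ω = 68 × 10^2.
6 → blue
8 → grey
Multiplier 10^2 → red.
±5% tolerance → gold.

blue, grey, red, gold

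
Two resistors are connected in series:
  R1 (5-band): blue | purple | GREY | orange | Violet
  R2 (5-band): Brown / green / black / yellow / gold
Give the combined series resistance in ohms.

2178000 Ω

R1: blue, violet, grey → 678; orange ×10^3 → 678000 Ω.
R2: brown, green, black → 150; yellow ×10^4 → 1500000 Ω.
Series: 678000 + 1500000 = 2178000 Ω.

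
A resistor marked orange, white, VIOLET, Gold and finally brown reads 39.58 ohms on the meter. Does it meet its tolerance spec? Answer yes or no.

yes

Orange → 3 (first significant figure)
White → 9 (second significant figure)
Violet → 7 (third significant figure)
Gold → ×0.1 multiplier
Brown → ±1% tolerance
397 × 0.1 = 39.7 Ω
Allowed range: 39.303 Ω to 40.097 Ω.
39.58 ohms lies inside that range.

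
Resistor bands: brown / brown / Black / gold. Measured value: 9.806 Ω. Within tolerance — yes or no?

Brown → 1 (first significant figure)
Brown → 1 (second significant figure)
Black → ×1 multiplier
Gold → ±5% tolerance
11 × 1 = 11 Ω
Allowed range: 10.45 Ω to 11.55 Ω.
9.806 Ω lies outside that range.

no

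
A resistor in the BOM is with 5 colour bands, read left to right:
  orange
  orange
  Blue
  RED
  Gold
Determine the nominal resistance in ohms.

Orange → 3 (first significant figure)
Orange → 3 (second significant figure)
Blue → 6 (third significant figure)
Red → ×10^2 multiplier
336 × 100 = 33600 Ω

33600 Ω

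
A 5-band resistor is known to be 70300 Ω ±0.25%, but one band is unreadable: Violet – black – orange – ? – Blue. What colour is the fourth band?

70300 Ω = 703 × 10^2.
The fourth band is the multiplier, 10^2, which is red.

red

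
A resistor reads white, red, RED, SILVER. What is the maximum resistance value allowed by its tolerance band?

10120 Ω

White → 9 (first significant figure)
Red → 2 (second significant figure)
Red → ×10^2 multiplier
Silver → ±10% tolerance
92 × 100 = 9200 Ω
Maximum = 9200 × (1 + 10/100) = 10120 Ω.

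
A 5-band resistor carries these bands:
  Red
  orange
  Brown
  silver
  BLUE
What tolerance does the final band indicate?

±0.25%

The last band, blue, is the tolerance band.
Blue corresponds to ±0.25%.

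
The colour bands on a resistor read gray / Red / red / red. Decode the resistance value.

Grey → 8 (first significant figure)
Red → 2 (second significant figure)
Red → ×10^2 multiplier
82 × 100 = 8200 Ω

8200 Ω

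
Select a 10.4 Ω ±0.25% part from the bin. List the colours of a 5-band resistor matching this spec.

brown, black, yellow, gold, blue

10.4 Ω = 104 × 10^-1.
1 → brown
0 → black
4 → yellow
Multiplier 10^-1 → gold.
±0.25% tolerance → blue.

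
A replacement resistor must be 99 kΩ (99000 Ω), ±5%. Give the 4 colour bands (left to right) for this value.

white, white, orange, gold

99000 Ω = 99 × 10^3.
9 → white
9 → white
Multiplier 10^3 → orange.
±5% tolerance → gold.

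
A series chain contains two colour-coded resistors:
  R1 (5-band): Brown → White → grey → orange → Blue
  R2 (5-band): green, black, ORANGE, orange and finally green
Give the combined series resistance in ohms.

R1: brown, white, grey → 198; orange ×10^3 → 198000 Ω.
R2: green, black, orange → 503; orange ×10^3 → 503000 Ω.
Series: 198000 + 503000 = 701000 Ω.

701000 Ω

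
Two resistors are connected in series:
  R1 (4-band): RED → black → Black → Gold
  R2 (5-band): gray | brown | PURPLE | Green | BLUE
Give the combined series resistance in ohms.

R1: red, black → 20; black ×1 → 20 Ω.
R2: grey, brown, violet → 817; green ×10^5 → 81700000 Ω.
Series: 20 + 81700000 = 81700020 Ω.

81700020 Ω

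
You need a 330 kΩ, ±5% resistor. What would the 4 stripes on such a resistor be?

orange, orange, yellow, gold

330000 Ω = 33 × 10^4.
3 → orange
3 → orange
Multiplier 10^4 → yellow.
±5% tolerance → gold.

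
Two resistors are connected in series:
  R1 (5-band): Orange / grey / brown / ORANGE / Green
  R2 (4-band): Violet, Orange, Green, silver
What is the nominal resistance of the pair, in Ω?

7681000 Ω

R1: orange, grey, brown → 381; orange ×10^3 → 381000 Ω.
R2: violet, orange → 73; green ×10^5 → 7300000 Ω.
Series: 381000 + 7300000 = 7681000 Ω.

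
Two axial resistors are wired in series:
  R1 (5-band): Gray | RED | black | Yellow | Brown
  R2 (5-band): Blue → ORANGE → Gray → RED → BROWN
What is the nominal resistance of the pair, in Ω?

R1: grey, red, black → 820; yellow ×10^4 → 8200000 Ω.
R2: blue, orange, grey → 638; red ×10^2 → 63800 Ω.
Series: 8200000 + 63800 = 8263800 Ω.

8263800 Ω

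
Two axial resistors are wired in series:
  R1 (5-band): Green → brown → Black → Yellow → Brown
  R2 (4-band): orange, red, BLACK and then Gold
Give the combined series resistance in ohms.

R1: green, brown, black → 510; yellow ×10^4 → 5100000 Ω.
R2: orange, red → 32; black ×1 → 32 Ω.
Series: 5100000 + 32 = 5100032 Ω.

5100032 Ω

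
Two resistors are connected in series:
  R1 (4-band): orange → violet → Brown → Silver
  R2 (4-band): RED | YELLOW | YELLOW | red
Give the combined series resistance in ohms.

R1: orange, violet → 37; brown ×10 → 370 Ω.
R2: red, yellow → 24; yellow ×10^4 → 240000 Ω.
Series: 370 + 240000 = 240370 Ω.

240370 Ω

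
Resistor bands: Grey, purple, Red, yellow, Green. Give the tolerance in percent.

The last band, green, is the tolerance band.
Green corresponds to ±0.5%.

±0.5%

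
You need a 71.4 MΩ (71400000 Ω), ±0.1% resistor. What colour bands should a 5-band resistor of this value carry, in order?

71400000 Ω = 714 × 10^5.
7 → violet
1 → brown
4 → yellow
Multiplier 10^5 → green.
±0.1% tolerance → violet.

violet, brown, yellow, green, violet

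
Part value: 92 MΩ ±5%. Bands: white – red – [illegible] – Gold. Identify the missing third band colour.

blue

92000000 Ω = 92 × 10^6.
The third band is the multiplier, 10^6, which is blue.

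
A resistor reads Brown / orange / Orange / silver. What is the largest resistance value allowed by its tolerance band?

Brown → 1 (first significant figure)
Orange → 3 (second significant figure)
Orange → ×10^3 multiplier
Silver → ±10% tolerance
13 × 1000 = 13000 Ω
Largest = 13000 × (1 + 10/100) = 14300 Ω.

14300 Ω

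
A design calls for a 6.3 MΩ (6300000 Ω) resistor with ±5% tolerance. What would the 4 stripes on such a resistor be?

blue, orange, green, gold

6300000 Ω = 63 × 10^5.
6 → blue
3 → orange
Multiplier 10^5 → green.
±5% tolerance → gold.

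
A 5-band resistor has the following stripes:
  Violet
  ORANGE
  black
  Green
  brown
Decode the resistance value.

73000000 Ω

Violet → 7 (first significant figure)
Orange → 3 (second significant figure)
Black → 0 (third significant figure)
Green → ×10^5 multiplier
730 × 100000 = 73000000 Ω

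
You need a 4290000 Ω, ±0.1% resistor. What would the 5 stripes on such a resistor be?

4290000 Ω = 429 × 10^4.
4 → yellow
2 → red
9 → white
Multiplier 10^4 → yellow.
±0.1% tolerance → violet.

yellow, red, white, yellow, violet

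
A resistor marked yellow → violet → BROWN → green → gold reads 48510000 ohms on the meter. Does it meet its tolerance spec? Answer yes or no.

yes

Yellow → 4 (first significant figure)
Violet → 7 (second significant figure)
Brown → 1 (third significant figure)
Green → ×10^5 multiplier
Gold → ±5% tolerance
471 × 100000 = 47100000 Ω
Allowed range: 44745000 Ω to 49455000 Ω.
48510000 ohms lies inside that range.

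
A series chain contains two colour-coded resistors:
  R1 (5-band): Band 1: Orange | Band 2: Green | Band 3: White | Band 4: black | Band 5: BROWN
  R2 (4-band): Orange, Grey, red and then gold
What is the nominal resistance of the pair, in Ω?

R1: orange, green, white → 359; black ×1 → 359 Ω.
R2: orange, grey → 38; red ×10^2 → 3800 Ω.
Series: 359 + 3800 = 4159 Ω.

4159 Ω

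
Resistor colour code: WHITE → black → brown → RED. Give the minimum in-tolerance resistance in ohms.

882 Ω

White → 9 (first significant figure)
Black → 0 (second significant figure)
Brown → ×10 multiplier
Red → ±2% tolerance
90 × 10 = 900 Ω
Minimum = 900 × (1 − 2/100) = 882 Ω.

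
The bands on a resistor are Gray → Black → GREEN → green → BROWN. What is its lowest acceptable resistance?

Grey → 8 (first significant figure)
Black → 0 (second significant figure)
Green → 5 (third significant figure)
Green → ×10^5 multiplier
Brown → ±1% tolerance
805 × 100000 = 80500000 Ω
Lowest = 80500000 × (1 − 1/100) = 79695000 Ω.

79695000 Ω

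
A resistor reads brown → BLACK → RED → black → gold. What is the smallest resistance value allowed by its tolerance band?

96.9 Ω

Brown → 1 (first significant figure)
Black → 0 (second significant figure)
Red → 2 (third significant figure)
Black → ×1 multiplier
Gold → ±5% tolerance
102 × 1 = 102 Ω
Smallest = 102 × (1 − 5/100) = 96.9 Ω.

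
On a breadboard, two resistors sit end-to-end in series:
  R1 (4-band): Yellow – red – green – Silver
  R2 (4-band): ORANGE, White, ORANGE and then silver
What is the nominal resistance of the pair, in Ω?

4239000 Ω

R1: yellow, red → 42; green ×10^5 → 4200000 Ω.
R2: orange, white → 39; orange ×10^3 → 39000 Ω.
Series: 4200000 + 39000 = 4239000 Ω.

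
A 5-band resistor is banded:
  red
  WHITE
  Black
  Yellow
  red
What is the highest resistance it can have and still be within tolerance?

Red → 2 (first significant figure)
White → 9 (second significant figure)
Black → 0 (third significant figure)
Yellow → ×10^4 multiplier
Red → ±2% tolerance
290 × 10000 = 2900000 Ω
Highest = 2900000 × (1 + 2/100) = 2958000 Ω.

2958000 Ω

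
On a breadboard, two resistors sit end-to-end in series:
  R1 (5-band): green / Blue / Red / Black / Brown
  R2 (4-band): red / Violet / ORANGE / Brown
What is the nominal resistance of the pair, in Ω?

R1: green, blue, red → 562; black ×1 → 562 Ω.
R2: red, violet → 27; orange ×10^3 → 27000 Ω.
Series: 562 + 27000 = 27562 Ω.

27562 Ω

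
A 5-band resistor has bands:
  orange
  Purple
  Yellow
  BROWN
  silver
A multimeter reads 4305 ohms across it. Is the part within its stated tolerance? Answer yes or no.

no

Orange → 3 (first significant figure)
Violet → 7 (second significant figure)
Yellow → 4 (third significant figure)
Brown → ×10 multiplier
Silver → ±10% tolerance
374 × 10 = 3740 Ω
Allowed range: 3366 Ω to 4114 Ω.
4305 ohms lies outside that range.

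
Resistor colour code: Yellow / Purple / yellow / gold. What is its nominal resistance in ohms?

470000 Ω

Yellow → 4 (first significant figure)
Violet → 7 (second significant figure)
Yellow → ×10^4 multiplier
47 × 10000 = 470000 Ω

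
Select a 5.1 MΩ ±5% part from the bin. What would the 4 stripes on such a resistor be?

5100000 Ω = 51 × 10^5.
5 → green
1 → brown
Multiplier 10^5 → green.
±5% tolerance → gold.

green, brown, green, gold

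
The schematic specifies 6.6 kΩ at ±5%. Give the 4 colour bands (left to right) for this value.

6600 Ω = 66 × 10^2.
6 → blue
6 → blue
Multiplier 10^2 → red.
±5% tolerance → gold.

blue, blue, red, gold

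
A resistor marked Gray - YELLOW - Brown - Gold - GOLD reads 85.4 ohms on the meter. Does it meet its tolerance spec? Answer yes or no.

yes

Grey → 8 (first significant figure)
Yellow → 4 (second significant figure)
Brown → 1 (third significant figure)
Gold → ×0.1 multiplier
Gold → ±5% tolerance
841 × 0.1 = 84.1 Ω
Allowed range: 79.895 Ω to 88.305 Ω.
85.4 ohms lies inside that range.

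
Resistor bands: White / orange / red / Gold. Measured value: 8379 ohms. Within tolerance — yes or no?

White → 9 (first significant figure)
Orange → 3 (second significant figure)
Red → ×10^2 multiplier
Gold → ±5% tolerance
93 × 100 = 9300 Ω
Allowed range: 8835 Ω to 9765 Ω.
8379 ohms lies outside that range.

no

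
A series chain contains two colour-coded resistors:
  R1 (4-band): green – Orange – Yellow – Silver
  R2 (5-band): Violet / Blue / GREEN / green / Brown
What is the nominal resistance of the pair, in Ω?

R1: green, orange → 53; yellow ×10^4 → 530000 Ω.
R2: violet, blue, green → 765; green ×10^5 → 76500000 Ω.
Series: 530000 + 76500000 = 77030000 Ω.

77030000 Ω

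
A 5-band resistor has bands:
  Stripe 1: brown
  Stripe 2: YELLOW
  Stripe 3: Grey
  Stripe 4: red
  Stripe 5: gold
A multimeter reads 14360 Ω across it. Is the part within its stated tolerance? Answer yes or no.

Brown → 1 (first significant figure)
Yellow → 4 (second significant figure)
Grey → 8 (third significant figure)
Red → ×10^2 multiplier
Gold → ±5% tolerance
148 × 100 = 14800 Ω
Allowed range: 14060 Ω to 15540 Ω.
14360 Ω lies inside that range.

yes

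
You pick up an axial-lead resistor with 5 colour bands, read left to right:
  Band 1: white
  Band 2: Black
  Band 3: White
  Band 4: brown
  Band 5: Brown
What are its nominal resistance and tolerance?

White → 9 (first significant figure)
Black → 0 (second significant figure)
White → 9 (third significant figure)
Brown → ×10 multiplier
Brown → ±1% tolerance
909 × 10 = 9090 Ω

9090 Ω ±1%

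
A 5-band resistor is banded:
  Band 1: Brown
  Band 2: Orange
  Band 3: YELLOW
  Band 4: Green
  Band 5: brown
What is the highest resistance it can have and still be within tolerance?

13534000 Ω

Brown → 1 (first significant figure)
Orange → 3 (second significant figure)
Yellow → 4 (third significant figure)
Green → ×10^5 multiplier
Brown → ±1% tolerance
134 × 100000 = 13400000 Ω
Highest = 13400000 × (1 + 1/100) = 13534000 Ω.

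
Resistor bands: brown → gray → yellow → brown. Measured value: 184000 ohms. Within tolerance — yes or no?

no

Brown → 1 (first significant figure)
Grey → 8 (second significant figure)
Yellow → ×10^4 multiplier
Brown → ±1% tolerance
18 × 10000 = 180000 Ω
Allowed range: 178200 Ω to 181800 Ω.
184000 ohms lies outside that range.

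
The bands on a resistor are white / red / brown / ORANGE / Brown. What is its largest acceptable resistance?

White → 9 (first significant figure)
Red → 2 (second significant figure)
Brown → 1 (third significant figure)
Orange → ×10^3 multiplier
Brown → ±1% tolerance
921 × 1000 = 921000 Ω
Largest = 921000 × (1 + 1/100) = 930210 Ω.

930210 Ω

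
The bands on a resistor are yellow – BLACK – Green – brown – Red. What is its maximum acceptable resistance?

Yellow → 4 (first significant figure)
Black → 0 (second significant figure)
Green → 5 (third significant figure)
Brown → ×10 multiplier
Red → ±2% tolerance
405 × 10 = 4050 Ω
Maximum = 4050 × (1 + 2/100) = 4131 Ω.

4131 Ω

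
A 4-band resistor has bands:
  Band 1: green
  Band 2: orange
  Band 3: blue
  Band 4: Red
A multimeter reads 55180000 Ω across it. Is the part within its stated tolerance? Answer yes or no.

no

Green → 5 (first significant figure)
Orange → 3 (second significant figure)
Blue → ×10^6 multiplier
Red → ±2% tolerance
53 × 1000000 = 53000000 Ω
Allowed range: 51940000 Ω to 54060000 Ω.
55180000 Ω lies outside that range.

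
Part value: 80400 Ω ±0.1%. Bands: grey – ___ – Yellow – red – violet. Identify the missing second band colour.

80400 Ω = 804 × 10^2.
The second band gives digit 0 of the significand, and 0 is black.

black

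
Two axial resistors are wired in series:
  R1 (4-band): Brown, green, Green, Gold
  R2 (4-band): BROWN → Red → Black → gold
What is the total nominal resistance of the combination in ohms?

R1: brown, green → 15; green ×10^5 → 1500000 Ω.
R2: brown, red → 12; black ×1 → 12 Ω.
Series: 1500000 + 12 = 1500012 Ω.

1500012 Ω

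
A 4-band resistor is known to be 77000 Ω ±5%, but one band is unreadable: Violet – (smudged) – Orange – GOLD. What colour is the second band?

violet

77000 Ω = 77 × 10^3.
The second band gives digit 7 of the significand, and 7 is violet.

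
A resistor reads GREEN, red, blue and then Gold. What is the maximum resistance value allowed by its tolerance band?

Green → 5 (first significant figure)
Red → 2 (second significant figure)
Blue → ×10^6 multiplier
Gold → ±5% tolerance
52 × 1000000 = 52000000 Ω
Maximum = 52000000 × (1 + 5/100) = 54600000 Ω.

54600000 Ω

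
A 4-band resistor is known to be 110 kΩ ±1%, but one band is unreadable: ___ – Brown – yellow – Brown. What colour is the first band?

brown

110000 Ω = 11 × 10^4.
The first band gives digit 1 of the significand, and 1 is brown.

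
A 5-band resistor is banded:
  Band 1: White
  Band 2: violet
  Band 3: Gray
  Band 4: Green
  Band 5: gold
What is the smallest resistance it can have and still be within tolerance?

White → 9 (first significant figure)
Violet → 7 (second significant figure)
Grey → 8 (third significant figure)
Green → ×10^5 multiplier
Gold → ±5% tolerance
978 × 100000 = 97800000 Ω
Smallest = 97800000 × (1 − 5/100) = 92910000 Ω.

92910000 Ω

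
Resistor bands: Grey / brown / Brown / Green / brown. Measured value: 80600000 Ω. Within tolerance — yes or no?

yes

Grey → 8 (first significant figure)
Brown → 1 (second significant figure)
Brown → 1 (third significant figure)
Green → ×10^5 multiplier
Brown → ±1% tolerance
811 × 100000 = 81100000 Ω
Allowed range: 80289000 Ω to 81911000 Ω.
80600000 Ω lies inside that range.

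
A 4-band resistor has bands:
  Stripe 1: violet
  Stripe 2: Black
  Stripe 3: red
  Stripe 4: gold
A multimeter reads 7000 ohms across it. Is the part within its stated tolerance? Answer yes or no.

Violet → 7 (first significant figure)
Black → 0 (second significant figure)
Red → ×10^2 multiplier
Gold → ±5% tolerance
70 × 100 = 7000 Ω
Allowed range: 6650 Ω to 7350 Ω.
7000 ohms lies inside that range.

yes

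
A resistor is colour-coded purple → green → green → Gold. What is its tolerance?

The last band, gold, is the tolerance band.
Gold corresponds to ±5%.

±5%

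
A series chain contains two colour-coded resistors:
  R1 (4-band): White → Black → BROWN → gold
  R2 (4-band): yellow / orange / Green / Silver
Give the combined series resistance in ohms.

4300900 Ω

R1: white, black → 90; brown ×10 → 900 Ω.
R2: yellow, orange → 43; green ×10^5 → 4300000 Ω.
Series: 900 + 4300000 = 4300900 Ω.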